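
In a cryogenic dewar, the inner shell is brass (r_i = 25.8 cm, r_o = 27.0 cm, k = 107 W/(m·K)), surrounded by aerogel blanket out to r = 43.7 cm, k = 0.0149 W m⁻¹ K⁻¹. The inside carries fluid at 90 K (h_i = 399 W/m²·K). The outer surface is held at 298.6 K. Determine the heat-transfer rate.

Resistance network (inner→outer):
  R_conv,in = 1/(4πr²h) = 1/(4π·0.258²·399) = 0.002996 K/W
  R_brass = (1/0.258 − 1/0.270)/(4πk) = 0.1723/(4π·107) = 1.281×10^-4 K/W
  R_aerogel blanket = (1/0.270 − 1/0.437)/(4πk) = 1.415/(4π·0.0149) = 7.559 K/W
ΣR = 0.002996 + 1.281×10^-4 + 7.559 = 7.562 K/W
Q = ΔT/ΣR = (90 K − 298.6 K)/7.562 = -27.6 W
(Negative Q ⇒ heat flows inward; heat gain = 27.6 W.)

Q = 27.6 W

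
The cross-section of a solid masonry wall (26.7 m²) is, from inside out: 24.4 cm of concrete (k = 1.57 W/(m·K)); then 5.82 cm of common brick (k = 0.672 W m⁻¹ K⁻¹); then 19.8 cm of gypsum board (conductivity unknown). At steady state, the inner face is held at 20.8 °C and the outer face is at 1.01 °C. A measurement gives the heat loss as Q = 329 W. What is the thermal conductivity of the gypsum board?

k = 0.145 W/m·K

ΣR = ΔT/Q = |20.8 − 1.01|/329 = 0.06015 K/W
Known resistances:
  R_concrete = L/(kA) = 0.244/(1.57·26.7) = 0.005821 K/W
  R_common brick = L/(kA) = 0.0582/(0.672·26.7) = 0.003244 K/W
R_gypsum board = ΣR − ΣR_known = 0.06015 − 0.009065 = 0.05109 K/W
L/(kA) = 0.05109 ⇒ k = 0.198/(0.05109·26.7) = 0.145 W/m·K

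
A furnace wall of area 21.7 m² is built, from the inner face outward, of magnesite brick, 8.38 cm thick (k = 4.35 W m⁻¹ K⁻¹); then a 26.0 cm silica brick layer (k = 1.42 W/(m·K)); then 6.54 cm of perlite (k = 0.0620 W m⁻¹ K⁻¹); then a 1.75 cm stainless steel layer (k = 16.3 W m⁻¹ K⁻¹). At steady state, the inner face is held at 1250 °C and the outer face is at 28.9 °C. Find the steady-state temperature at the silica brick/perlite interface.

Treat each layer as a resistance in series:
  R_magnesite brick = L/(kA) = 0.0838/(4.35·21.7) = 8.878×10^-4 K/W
  R_silica brick = L/(kA) = 0.260/(1.42·21.7) = 0.008438 K/W
  R_perlite = L/(kA) = 0.0654/(0.0620·21.7) = 0.04861 K/W
  R_stainless steel = L/(kA) = 0.0175/(16.3·21.7) = 4.948×10^-5 K/W
ΣR = 8.878×10^-4 + 0.008438 + 0.04861 + 4.948×10^-5 = 0.05799 K/W
Q = ΔT/ΣR = (1250 °C − 28.9 °C)/0.05799 = 21060 W
From the inner boundary to the silica brick/perlite interface, ΣR_partial = 0.009326 K/W.
T_interface = T_in − Q·ΣR_partial = 1250 °C − (21060)(0.009326) = 1054 °C

T = 1054 °C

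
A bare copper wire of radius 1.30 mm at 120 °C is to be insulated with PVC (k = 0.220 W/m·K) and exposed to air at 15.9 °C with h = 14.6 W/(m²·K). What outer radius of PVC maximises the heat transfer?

For a cylinder, r_cr = k_ins/h = 0.220/14.6 = 0.0151 m = 1.51 cm

r_cr = 1.51 cm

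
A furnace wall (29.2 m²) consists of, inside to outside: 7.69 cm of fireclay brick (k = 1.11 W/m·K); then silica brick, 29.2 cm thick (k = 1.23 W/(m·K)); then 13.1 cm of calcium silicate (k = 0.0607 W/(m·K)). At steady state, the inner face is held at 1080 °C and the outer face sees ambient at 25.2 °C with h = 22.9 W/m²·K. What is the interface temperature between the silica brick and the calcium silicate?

T = 951 °C

Resistance network (inner→outer):
  R_fireclay brick = L/(kA) = 0.0769/(1.11·29.2) = 0.002373 K/W
  R_silica brick = L/(kA) = 0.292/(1.23·29.2) = 0.008130 K/W
  R_calcium silicate = L/(kA) = 0.131/(0.0607·29.2) = 0.07391 K/W
  R_conv,out = 1/(hA) = 1/(22.9·29.2) = 0.001495 K/W
ΣR = 0.002373 + 0.008130 + 0.07391 + 0.001495 = 0.08591 K/W
Q = ΔT/ΣR = (1080 °C − 25.2 °C)/0.08591 = 12280 W
From the inner boundary to the silica brick/calcium silicate interface, ΣR_partial = 0.01050 K/W.
T_interface = T_in − Q·ΣR_partial = 1080 °C − (12280)(0.01050) = 951 °C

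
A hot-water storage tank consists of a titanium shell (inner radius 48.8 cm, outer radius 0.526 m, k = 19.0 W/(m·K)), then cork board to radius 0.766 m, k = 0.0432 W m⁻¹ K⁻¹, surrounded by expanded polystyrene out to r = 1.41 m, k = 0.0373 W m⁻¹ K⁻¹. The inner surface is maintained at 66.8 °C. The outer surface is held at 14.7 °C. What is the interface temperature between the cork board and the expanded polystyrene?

T = 42.7 °C

Series thermal resistances, inner to outer:
  R_titanium = (1/0.488 − 1/0.526)/(4πk) = 0.1480/(4π·19.0) = 6.200×10^-4 K/W
  R_cork board = (1/0.526 − 1/0.766)/(4πk) = 0.5957/(4π·0.0432) = 1.097 K/W
  R_expanded polystyrene = (1/0.766 − 1/1.41)/(4πk) = 0.5963/(4π·0.0373) = 1.272 K/W
ΣR = 6.200×10^-4 + 1.097 + 1.272 = 2.370 K/W
Q = ΔT/ΣR = (66.8 °C − 14.7 °C)/2.370 = 21.98 W
From the inner boundary to the cork board/expanded polystyrene interface, ΣR_partial = 1.098 K/W.
T_interface = T_in − Q·ΣR_partial = 66.8 °C − (21.98)(1.098) = 42.7 °C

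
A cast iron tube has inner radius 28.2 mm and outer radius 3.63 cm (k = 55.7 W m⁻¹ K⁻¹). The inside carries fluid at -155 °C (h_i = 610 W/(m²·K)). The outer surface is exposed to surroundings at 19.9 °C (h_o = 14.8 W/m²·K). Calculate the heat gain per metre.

Q' = 571 W/m

Series thermal resistances, inner to outer:
  R'_conv,in = 1/(2πr h) = 1/(2π·0.0282·610) = 0.009252 m·K/W
  R'_cast iron = ln(0.0363/0.0282)/(2πk) = 0.2525/(2π·55.7) = 7.215×10^-4 m·K/W
  R'_conv,out = 1/(2πr h) = 1/(2π·0.0363·14.8) = 0.2962 m·K/W
ΣR = 0.009252 + 7.215×10^-4 + 0.2962 = 0.3062 m·K/W
Q' = ΔT/ΣR = (-155 °C − 19.9 °C)/0.3062 = -571 W/m
(Negative Q' ⇒ heat flows inward; heat gain = 571 W/m.)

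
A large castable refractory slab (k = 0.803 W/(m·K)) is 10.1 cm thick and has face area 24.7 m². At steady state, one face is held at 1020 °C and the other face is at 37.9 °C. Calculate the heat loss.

Q = kA·ΔT/L = 0.803 × 24.7 × |1020 °C − 37.9 °C| / 0.101 = 1.93×10^5 W

Q = 1.93×10^5 W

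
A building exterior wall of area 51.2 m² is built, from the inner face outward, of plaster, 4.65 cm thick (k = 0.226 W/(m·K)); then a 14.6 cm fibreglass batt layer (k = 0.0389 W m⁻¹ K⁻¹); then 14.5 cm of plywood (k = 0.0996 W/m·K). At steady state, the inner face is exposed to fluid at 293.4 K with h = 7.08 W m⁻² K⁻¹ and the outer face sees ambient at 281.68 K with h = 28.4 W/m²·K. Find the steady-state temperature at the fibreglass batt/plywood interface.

Series thermal resistances, inner to outer:
  R_conv,in = 1/(hA) = 1/(7.08·51.2) = 0.002759 K/W
  R_plaster = L/(kA) = 0.0465/(0.226·51.2) = 0.004019 K/W
  R_fibreglass batt = L/(kA) = 0.146/(0.0389·51.2) = 0.07330 K/W
  R_plywood = L/(kA) = 0.145/(0.0996·51.2) = 0.02843 K/W
  R_conv,out = 1/(hA) = 1/(28.4·51.2) = 6.877×10^-4 K/W
ΣR = 0.002759 + 0.004019 + 0.07330 + 0.02843 + 6.877×10^-4 = 0.1092 K/W
Q = ΔT/ΣR = (293.4 K − 281.68 K)/0.1092 = 107.3 W
From the inner boundary to the fibreglass batt/plywood interface, ΣR_partial = 0.08008 K/W.
T_interface = T_in − Q·ΣR_partial = 293.4 K − (107.3)(0.08008) = 284.8 K

T = 284.8 K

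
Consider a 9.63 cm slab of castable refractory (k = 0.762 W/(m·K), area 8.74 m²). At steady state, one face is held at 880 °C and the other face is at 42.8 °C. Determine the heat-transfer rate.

Q = kA·ΔT/L = 0.762 × 8.74 × |880 °C − 42.8 °C| / 0.0963 = 57900 W

Q = 57.9 kW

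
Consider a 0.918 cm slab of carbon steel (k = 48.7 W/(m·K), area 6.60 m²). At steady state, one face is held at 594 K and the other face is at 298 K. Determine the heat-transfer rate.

Q = kA·ΔT/L = 48.7 × 6.60 × |594 K − 298 K| / 0.00918 = 1.04×10^7 W

Q = 1.04×10^7 W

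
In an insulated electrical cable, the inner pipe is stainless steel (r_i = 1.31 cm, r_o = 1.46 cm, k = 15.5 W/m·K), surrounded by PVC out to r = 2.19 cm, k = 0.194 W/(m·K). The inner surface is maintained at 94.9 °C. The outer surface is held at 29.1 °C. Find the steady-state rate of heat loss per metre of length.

Q' = 197 W/m

Resistance network (inner→outer):
  R'_stainless steel = ln(0.0146/0.0131)/(2πk) = 0.1084/(2π·15.5) = 0.001113 m·K/W
  R'_PVC = ln(0.0219/0.0146)/(2πk) = 0.4055/(2π·0.194) = 0.3326 m·K/W
ΣR = 0.001113 + 0.3326 = 0.3337 m·K/W
Q' = ΔT/ΣR = (94.9 °C − 29.1 °C)/0.3337 = 197 W/m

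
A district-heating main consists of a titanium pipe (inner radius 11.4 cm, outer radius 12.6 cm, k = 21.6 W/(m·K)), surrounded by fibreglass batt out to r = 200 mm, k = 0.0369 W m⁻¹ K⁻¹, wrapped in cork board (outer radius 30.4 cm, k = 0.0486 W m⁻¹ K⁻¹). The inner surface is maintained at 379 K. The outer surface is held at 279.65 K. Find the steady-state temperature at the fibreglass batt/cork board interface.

T = 320.1 K

Treat each layer as a resistance in series:
  R'_titanium = ln(0.126/0.114)/(2πk) = 0.1001/(2π·21.6) = 7.374×10^-4 m·K/W
  R'_fibreglass batt = ln(0.200/0.126)/(2πk) = 0.4620/(2π·0.0369) = 1.993 m·K/W
  R'_cork board = ln(0.304/0.200)/(2πk) = 0.4187/(2π·0.0486) = 1.371 m·K/W
ΣR = 7.374×10^-4 + 1.993 + 1.371 = 3.365 m·K/W
Q' = ΔT/ΣR = (379 K − 279.65 K)/3.365 = 29.52 W/m
From the inner boundary to the fibreglass batt/cork board interface, ΣR_partial = 1.994 m·K/W.
T_interface = T_in − Q'·ΣR_partial = 379 K − (29.52)(1.994) = 320.1 K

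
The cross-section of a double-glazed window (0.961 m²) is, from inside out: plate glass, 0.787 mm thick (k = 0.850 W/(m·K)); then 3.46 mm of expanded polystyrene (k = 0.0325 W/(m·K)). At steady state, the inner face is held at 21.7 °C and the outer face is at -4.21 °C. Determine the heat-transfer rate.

Q = 232 W

Series thermal resistances, inner to outer:
  R_plate glass = L/(kA) = 7.87×10^-4/(0.850·0.961) = 9.635×10^-4 K/W
  R_expanded polystyrene = L/(kA) = 0.00346/(0.0325·0.961) = 0.1108 K/W
ΣR = 9.635×10^-4 + 0.1108 = 0.1118 K/W
Q = ΔT/ΣR = (21.7 °C − -4.21 °C)/0.1118 = 232 W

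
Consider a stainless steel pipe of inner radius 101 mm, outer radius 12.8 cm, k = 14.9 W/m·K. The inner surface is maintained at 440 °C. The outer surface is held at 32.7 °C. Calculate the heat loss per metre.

Q' = 1.61×10^5 W/m

Q' = 2πk·ΔT/ln(r₂/r₁) = 2π × 14.9 × 407.3 / ln(0.128/0.101) = 1.61×10^5 W/m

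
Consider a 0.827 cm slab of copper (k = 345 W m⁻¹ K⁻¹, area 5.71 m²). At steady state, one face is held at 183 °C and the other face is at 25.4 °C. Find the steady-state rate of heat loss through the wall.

Q = kA·ΔT/L = 345 × 5.71 × |183 °C − 25.4 °C| / 0.00827 = 3.75×10^7 W

Q = 37500 kW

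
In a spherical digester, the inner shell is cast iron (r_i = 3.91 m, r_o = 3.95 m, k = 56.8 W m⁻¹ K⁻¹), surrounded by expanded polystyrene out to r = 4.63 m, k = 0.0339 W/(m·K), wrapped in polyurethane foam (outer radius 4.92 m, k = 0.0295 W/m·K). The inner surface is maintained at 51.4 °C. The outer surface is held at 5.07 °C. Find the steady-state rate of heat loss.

Q = 381 W

Series thermal resistances, inner to outer:
  R_cast iron = (1/3.91 − 1/3.95)/(4πk) = 0.002590/(4π·56.8) = 3.629×10^-6 K/W
  R_expanded polystyrene = (1/3.95 − 1/4.63)/(4πk) = 0.03718/(4π·0.0339) = 0.08728 K/W
  R_polyurethane foam = (1/4.63 − 1/4.92)/(4πk) = 0.01273/(4π·0.0295) = 0.03434 K/W
ΣR = 3.629×10^-6 + 0.08728 + 0.03434 = 0.1216 K/W
Q = ΔT/ΣR = (51.4 °C − 5.07 °C)/0.1216 = 381 W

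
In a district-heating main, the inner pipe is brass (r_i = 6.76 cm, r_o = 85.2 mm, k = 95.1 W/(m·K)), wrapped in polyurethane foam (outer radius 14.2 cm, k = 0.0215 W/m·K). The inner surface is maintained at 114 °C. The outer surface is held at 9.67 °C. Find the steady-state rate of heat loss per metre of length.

Series thermal resistances, inner to outer:
  R'_brass = ln(0.0852/0.0676)/(2πk) = 0.2314/(2π·95.1) = 3.872×10^-4 m·K/W
  R'_polyurethane foam = ln(0.142/0.0852)/(2πk) = 0.5108/(2π·0.0215) = 3.781 m·K/W
ΣR = 3.872×10^-4 + 3.781 = 3.781 m·K/W
Q' = ΔT/ΣR = (114 °C − 9.67 °C)/3.781 = 27.6 W/m

Q' = 27.6 W/m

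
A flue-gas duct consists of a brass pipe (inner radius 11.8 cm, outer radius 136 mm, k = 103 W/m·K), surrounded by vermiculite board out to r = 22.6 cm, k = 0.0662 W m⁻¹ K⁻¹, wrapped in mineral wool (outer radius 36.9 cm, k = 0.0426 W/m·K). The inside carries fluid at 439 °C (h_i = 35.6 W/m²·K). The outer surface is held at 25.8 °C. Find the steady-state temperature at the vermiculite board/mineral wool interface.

T = 271 °C

Treat each layer as a resistance in series:
  R'_conv,in = 1/(2πr h) = 1/(2π·0.118·35.6) = 0.03789 m·K/W
  R'_brass = ln(0.136/0.118)/(2πk) = 0.1420/(2π·103) = 2.194×10^-4 m·K/W
  R'_vermiculite board = ln(0.226/0.136)/(2πk) = 0.5079/(2π·0.0662) = 1.221 m·K/W
  R'_mineral wool = ln(0.369/0.226)/(2πk) = 0.4903/(2π·0.0426) = 1.832 m·K/W
ΣR = 0.03789 + 2.194×10^-4 + 1.221 + 1.832 = 3.091 m·K/W
Q' = ΔT/ΣR = (439 °C − 25.8 °C)/3.091 = 133.7 W/m
From the inner boundary to the vermiculite board/mineral wool interface, ΣR_partial = 1.259 m·K/W.
T_interface = T_in − Q'·ΣR_partial = 439 °C − (133.7)(1.259) = 271 °C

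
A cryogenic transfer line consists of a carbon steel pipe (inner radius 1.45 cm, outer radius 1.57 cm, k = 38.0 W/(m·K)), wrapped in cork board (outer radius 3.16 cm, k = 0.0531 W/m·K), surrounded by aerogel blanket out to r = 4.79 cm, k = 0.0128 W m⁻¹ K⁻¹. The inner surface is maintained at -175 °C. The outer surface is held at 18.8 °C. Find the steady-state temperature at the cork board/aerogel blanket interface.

T = -119 °C

Resistance network (inner→outer):
  R'_carbon steel = ln(0.0157/0.0145)/(2πk) = 0.07951/(2π·38.0) = 3.330×10^-4 m·K/W
  R'_cork board = ln(0.0316/0.0157)/(2πk) = 0.6995/(2π·0.0531) = 2.097 m·K/W
  R'_aerogel blanket = ln(0.0479/0.0316)/(2πk) = 0.4160/(2π·0.0128) = 5.172 m·K/W
ΣR = 3.330×10^-4 + 2.097 + 5.172 = 7.269 m·K/W
Q' = ΔT/ΣR = (-175 °C − 18.8 °C)/7.269 = -26.66 W/m
From the inner boundary to the cork board/aerogel blanket interface, ΣR_partial = 2.097 m·K/W.
T_interface = T_in − Q'·ΣR_partial = -175 °C − (-26.66)(2.097) = -119 °C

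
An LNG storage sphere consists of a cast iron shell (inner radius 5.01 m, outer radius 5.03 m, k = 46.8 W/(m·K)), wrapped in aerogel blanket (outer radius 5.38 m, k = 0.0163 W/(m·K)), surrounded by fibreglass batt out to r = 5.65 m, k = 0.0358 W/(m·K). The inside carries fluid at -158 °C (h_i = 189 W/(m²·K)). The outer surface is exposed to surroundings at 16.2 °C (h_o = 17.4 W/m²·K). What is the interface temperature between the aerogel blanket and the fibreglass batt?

Treat each layer as a resistance in series:
  R_conv,in = 1/(4πr²h) = 1/(4π·5.01²·189) = 1.677×10^-5 K/W
  R_cast iron = (1/5.01 − 1/5.03)/(4πk) = 7.936×10^-4/(4π·46.8) = 1.349×10^-6 K/W
  R_aerogel blanket = (1/5.03 − 1/5.38)/(4πk) = 0.01293/(4π·0.0163) = 0.06314 K/W
  R_fibreglass batt = (1/5.38 − 1/5.65)/(4πk) = 0.008882/(4π·0.0358) = 0.01974 K/W
  R_conv,out = 1/(4πr²h) = 1/(4π·5.65²·17.4) = 1.433×10^-4 K/W
ΣR = 1.677×10^-5 + 1.349×10^-6 + 0.06314 + 0.01974 + 1.433×10^-4 = 0.08304 K/W
Q = ΔT/ΣR = (-158 °C − 16.2 °C)/0.08304 = -2098 W
From the inner boundary to the aerogel blanket/fibreglass batt interface, ΣR_partial = 0.06316 K/W.
T_interface = T_in − Q·ΣR_partial = -158 °C − (-2098)(0.06316) = -25.5 °C

T = -25.5 °C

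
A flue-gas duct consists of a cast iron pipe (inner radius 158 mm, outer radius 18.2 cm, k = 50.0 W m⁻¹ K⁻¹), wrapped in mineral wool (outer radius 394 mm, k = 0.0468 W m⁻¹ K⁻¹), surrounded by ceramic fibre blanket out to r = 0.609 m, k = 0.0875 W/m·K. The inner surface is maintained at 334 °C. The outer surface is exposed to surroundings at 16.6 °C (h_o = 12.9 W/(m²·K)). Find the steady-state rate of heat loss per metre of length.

Q' = 92.3 W/m

Series thermal resistances, inner to outer:
  R'_cast iron = ln(0.182/0.158)/(2πk) = 0.1414/(2π·50.0) = 4.501×10^-4 m·K/W
  R'_mineral wool = ln(0.394/0.182)/(2πk) = 0.7723/(2π·0.0468) = 2.627 m·K/W
  R'_ceramic fibre blanket = ln(0.609/0.394)/(2πk) = 0.4355/(2π·0.0875) = 0.7921 m·K/W
  R'_conv,out = 1/(2πr h) = 1/(2π·0.609·12.9) = 0.02026 m·K/W
ΣR = 4.501×10^-4 + 2.627 + 0.7921 + 0.02026 = 3.440 m·K/W
Q' = ΔT/ΣR = (334 °C − 16.6 °C)/3.440 = 92.3 W/m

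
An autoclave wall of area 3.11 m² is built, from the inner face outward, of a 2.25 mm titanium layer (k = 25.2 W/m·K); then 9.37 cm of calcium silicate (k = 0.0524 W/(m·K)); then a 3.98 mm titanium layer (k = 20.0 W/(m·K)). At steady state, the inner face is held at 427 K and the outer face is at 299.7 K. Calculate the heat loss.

Treat each layer as a resistance in series:
  R_titanium = L/(kA) = 0.00225/(25.2·3.11) = 2.871×10^-5 K/W
  R_calcium silicate = L/(kA) = 0.0937/(0.0524·3.11) = 0.5750 K/W
  R_titanium = L/(kA) = 0.00398/(20.0·3.11) = 6.399×10^-5 K/W
ΣR = 2.871×10^-5 + 0.5750 + 6.399×10^-5 = 0.5751 K/W
Q = ΔT/ΣR = (427 K − 299.7 K)/0.5751 = 221 W

Q = 221 W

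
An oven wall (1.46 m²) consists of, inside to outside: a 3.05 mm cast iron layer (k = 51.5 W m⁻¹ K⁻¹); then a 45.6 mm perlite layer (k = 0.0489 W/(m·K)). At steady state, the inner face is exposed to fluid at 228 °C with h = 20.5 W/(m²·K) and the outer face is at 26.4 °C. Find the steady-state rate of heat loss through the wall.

Q = 300 W

Treat each layer as a resistance in series:
  R_conv,in = 1/(hA) = 1/(20.5·1.46) = 0.03341 K/W
  R_cast iron = L/(kA) = 0.00305/(51.5·1.46) = 4.056×10^-5 K/W
  R_perlite = L/(kA) = 0.0456/(0.0489·1.46) = 0.6387 K/W
ΣR = 0.03341 + 4.056×10^-5 + 0.6387 = 0.6722 K/W
Q = ΔT/ΣR = (228 °C − 26.4 °C)/0.6722 = 300 W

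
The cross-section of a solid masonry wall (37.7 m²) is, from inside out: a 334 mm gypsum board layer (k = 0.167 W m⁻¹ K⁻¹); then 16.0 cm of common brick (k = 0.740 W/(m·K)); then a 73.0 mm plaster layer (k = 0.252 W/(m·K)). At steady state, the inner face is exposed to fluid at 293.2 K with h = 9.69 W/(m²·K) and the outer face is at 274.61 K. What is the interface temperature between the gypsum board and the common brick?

Series thermal resistances, inner to outer:
  R_conv,in = 1/(hA) = 1/(9.69·37.7) = 0.002737 K/W
  R_gypsum board = L/(kA) = 0.334/(0.167·37.7) = 0.05305 K/W
  R_common brick = L/(kA) = 0.160/(0.740·37.7) = 0.005735 K/W
  R_plaster = L/(kA) = 0.0730/(0.252·37.7) = 0.007684 K/W
ΣR = 0.002737 + 0.05305 + 0.005735 + 0.007684 = 0.06921 K/W
Q = ΔT/ΣR = (293.2 K − 274.61 K)/0.06921 = 268.6 W
From the inner boundary to the gypsum board/common brick interface, ΣR_partial = 0.05579 K/W.
T_interface = T_in − Q·ΣR_partial = 293.2 K − (268.6)(0.05579) = 278.21 K

T = 278.21 K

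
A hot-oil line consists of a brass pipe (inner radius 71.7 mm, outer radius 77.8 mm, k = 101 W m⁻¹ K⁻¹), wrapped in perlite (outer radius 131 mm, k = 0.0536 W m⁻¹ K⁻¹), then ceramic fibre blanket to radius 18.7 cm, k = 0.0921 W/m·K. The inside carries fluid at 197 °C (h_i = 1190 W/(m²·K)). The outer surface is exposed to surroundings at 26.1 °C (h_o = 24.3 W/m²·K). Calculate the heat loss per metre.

Series thermal resistances, inner to outer:
  R'_conv,in = 1/(2πr h) = 1/(2π·0.0717·1190) = 0.001865 m·K/W
  R'_brass = ln(0.0778/0.0717)/(2πk) = 0.08165/(2π·101) = 1.287×10^-4 m·K/W
  R'_perlite = ln(0.131/0.0778)/(2πk) = 0.5211/(2π·0.0536) = 1.547 m·K/W
  R'_ceramic fibre blanket = ln(0.187/0.131)/(2πk) = 0.3559/(2π·0.0921) = 0.6150 m·K/W
  R'_conv,out = 1/(2πr h) = 1/(2π·0.187·24.3) = 0.03502 m·K/W
ΣR = 0.001865 + 1.287×10^-4 + 1.547 + 0.6150 + 0.03502 = 2.199 m·K/W
Q' = ΔT/ΣR = (197 °C − 26.1 °C)/2.199 = 77.7 W/m

Q' = 77.7 W/m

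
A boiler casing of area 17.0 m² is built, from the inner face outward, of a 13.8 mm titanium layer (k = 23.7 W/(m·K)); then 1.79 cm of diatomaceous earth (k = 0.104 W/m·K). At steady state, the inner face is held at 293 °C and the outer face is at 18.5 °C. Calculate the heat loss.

Q = 27000 W

Resistance network (inner→outer):
  R_titanium = L/(kA) = 0.0138/(23.7·17.0) = 3.425×10^-5 K/W
  R_diatomaceous earth = L/(kA) = 0.0179/(0.104·17.0) = 0.01012 K/W
ΣR = 3.425×10^-5 + 0.01012 = 0.01015 K/W
Q = ΔT/ΣR = (293 °C − 18.5 °C)/0.01015 = 27000 W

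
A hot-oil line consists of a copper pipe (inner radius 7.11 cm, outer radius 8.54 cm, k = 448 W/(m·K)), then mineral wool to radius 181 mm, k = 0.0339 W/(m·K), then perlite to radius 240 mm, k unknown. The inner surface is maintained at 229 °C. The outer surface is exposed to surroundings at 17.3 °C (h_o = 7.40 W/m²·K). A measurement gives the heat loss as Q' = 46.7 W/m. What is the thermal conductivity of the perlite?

ΣR = ΔT/Q' = |229 − 17.3|/46.7 = 4.533 m·K/W
Known resistances:
  R'_copper = ln(0.0854/0.0711)/(2πk) = 0.1833/(2π·448) = 6.510×10^-5 m·K/W
  R'_mineral wool = ln(0.181/0.0854)/(2πk) = 0.7512/(2π·0.0339) = 3.527 m·K/W
  R'_conv,out = 1/(2πr h) = 1/(2π·0.240·7.40) = 0.08961 m·K/W
R_perlite = ΣR − ΣR_known = 4.533 − 3.617 = 0.9160 m·K/W
ln(r₂/r₁)/(2πk) = 0.9160 ⇒ k = 0.2821/(2π·0.9160) = 0.0490 W/m·K

k = 0.0490 W/m·K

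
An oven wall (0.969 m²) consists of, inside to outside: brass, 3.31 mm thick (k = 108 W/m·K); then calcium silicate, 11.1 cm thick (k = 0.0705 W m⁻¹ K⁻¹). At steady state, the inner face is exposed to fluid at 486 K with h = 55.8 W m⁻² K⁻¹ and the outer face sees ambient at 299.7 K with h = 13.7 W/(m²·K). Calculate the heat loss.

Q = 108 W

Resistance network (inner→outer):
  R_conv,in = 1/(hA) = 1/(55.8·0.969) = 0.01849 K/W
  R_brass = L/(kA) = 0.00331/(108·0.969) = 3.163×10^-5 K/W
  R_calcium silicate = L/(kA) = 0.111/(0.0705·0.969) = 1.625 K/W
  R_conv,out = 1/(hA) = 1/(13.7·0.969) = 0.07533 K/W
ΣR = 0.01849 + 3.163×10^-5 + 1.625 + 0.07533 = 1.719 K/W
Q = ΔT/ΣR = (486 K − 299.7 K)/1.719 = 108 W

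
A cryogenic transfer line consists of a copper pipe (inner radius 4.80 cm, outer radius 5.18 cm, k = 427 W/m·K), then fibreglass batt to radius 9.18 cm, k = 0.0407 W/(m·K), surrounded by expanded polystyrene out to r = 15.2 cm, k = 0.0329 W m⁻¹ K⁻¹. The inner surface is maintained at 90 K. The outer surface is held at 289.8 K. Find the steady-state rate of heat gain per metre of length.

Resistance network (inner→outer):
  R'_copper = ln(0.0518/0.0480)/(2πk) = 0.07619/(2π·427) = 2.840×10^-5 m·K/W
  R'_fibreglass batt = ln(0.0918/0.0518)/(2πk) = 0.5722/(2π·0.0407) = 2.238 m·K/W
  R'_expanded polystyrene = ln(0.152/0.0918)/(2πk) = 0.5043/(2π·0.0329) = 2.439 m·K/W
ΣR = 2.840×10^-5 + 2.238 + 2.439 = 4.677 m·K/W
Q' = ΔT/ΣR = (90 K − 289.8 K)/4.677 = -42.7 W/m
(Negative Q' ⇒ heat flows inward; heat gain = 42.7 W/m.)

Q' = 42.7 W/m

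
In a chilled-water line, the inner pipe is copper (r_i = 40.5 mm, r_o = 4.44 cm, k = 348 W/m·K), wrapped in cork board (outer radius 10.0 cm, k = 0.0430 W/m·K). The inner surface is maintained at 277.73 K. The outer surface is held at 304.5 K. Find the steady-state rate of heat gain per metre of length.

Q' = 8.91 W/m

Resistance network (inner→outer):
  R'_copper = ln(0.0444/0.0405)/(2πk) = 0.09194/(2π·348) = 4.205×10^-5 m·K/W
  R'_cork board = ln(0.100/0.0444)/(2πk) = 0.8119/(2π·0.0430) = 3.005 m·K/W
ΣR = 4.205×10^-5 + 3.005 = 3.005 m·K/W
Q' = ΔT/ΣR = (277.73 K − 304.5 K)/3.005 = -8.91 W/m
(Negative Q' ⇒ heat flows inward; heat gain = 8.91 W/m.)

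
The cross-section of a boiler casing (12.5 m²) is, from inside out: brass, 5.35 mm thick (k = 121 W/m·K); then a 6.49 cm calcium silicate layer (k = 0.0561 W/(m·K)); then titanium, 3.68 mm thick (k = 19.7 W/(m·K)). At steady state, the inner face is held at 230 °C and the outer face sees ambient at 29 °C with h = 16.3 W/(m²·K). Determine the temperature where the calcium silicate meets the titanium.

T = 39.2 °C

Series thermal resistances, inner to outer:
  R_brass = L/(kA) = 0.00535/(121·12.5) = 3.537×10^-6 K/W
  R_calcium silicate = L/(kA) = 0.0649/(0.0561·12.5) = 0.09255 K/W
  R_titanium = L/(kA) = 0.00368/(19.7·12.5) = 1.494×10^-5 K/W
  R_conv,out = 1/(hA) = 1/(16.3·12.5) = 0.004908 K/W
ΣR = 3.537×10^-6 + 0.09255 + 1.494×10^-5 + 0.004908 = 0.09748 K/W
Q = ΔT/ΣR = (230 °C − 29 °C)/0.09748 = 2062 W
From the inner boundary to the calcium silicate/titanium interface, ΣR_partial = 0.09255 K/W.
T_interface = T_in − Q·ΣR_partial = 230 °C − (2062)(0.09255) = 39.2 °C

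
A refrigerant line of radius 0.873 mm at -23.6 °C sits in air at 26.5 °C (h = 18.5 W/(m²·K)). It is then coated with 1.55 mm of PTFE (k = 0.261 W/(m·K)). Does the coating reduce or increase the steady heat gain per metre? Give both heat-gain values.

increases: 5.08 → 12.0 W/m

Critical radius for a cylinder: r_cr = k/h = 0.0141 m = 1.41 cm.
Outer radius after coating: r₂ = 8.73×10^-4 + 0.00155 = 0.002423 m.
Since r₁ < r_cr and r₂ ≤ r_cr, the coating moves toward the maximum at r_cr — heat gain rises.
Bare: R = 1/(2πr₁h) = 9.854 m·K/W; Q = 50.1/9.854 = 5.08 W/m.
Coated: R = R_cond + R_conv = 4.173 m·K/W; Q = 50.1/4.173 = 12.0 W/m.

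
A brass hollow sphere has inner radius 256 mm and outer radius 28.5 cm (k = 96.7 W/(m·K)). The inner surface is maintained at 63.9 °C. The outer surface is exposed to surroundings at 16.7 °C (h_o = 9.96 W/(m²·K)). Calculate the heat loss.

Q = 478 W

Treat each layer as a resistance in series:
  R_brass = (1/0.256 − 1/0.285)/(4πk) = 0.3975/(4π·96.7) = 3.271×10^-4 K/W
  R_conv,out = 1/(4πr²h) = 1/(4π·0.285²·9.96) = 0.09837 K/W
ΣR = 3.271×10^-4 + 0.09837 = 0.09870 K/W
Q = ΔT/ΣR = (63.9 °C − 16.7 °C)/0.09870 = 478 W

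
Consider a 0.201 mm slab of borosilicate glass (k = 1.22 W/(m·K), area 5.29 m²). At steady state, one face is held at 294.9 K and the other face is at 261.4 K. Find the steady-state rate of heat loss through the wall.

Q = 1080 kW

Q = kA·ΔT/L = 1.22 × 5.29 × |294.9 K − 261.4 K| / 2.01×10^-4 = 1.08×10^6 W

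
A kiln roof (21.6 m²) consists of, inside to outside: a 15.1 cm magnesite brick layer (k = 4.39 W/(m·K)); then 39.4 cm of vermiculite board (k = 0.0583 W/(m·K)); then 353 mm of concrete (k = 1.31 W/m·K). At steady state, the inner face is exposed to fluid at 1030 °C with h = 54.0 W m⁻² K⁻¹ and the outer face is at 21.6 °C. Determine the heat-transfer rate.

Resistance network (inner→outer):
  R_conv,in = 1/(hA) = 1/(54.0·21.6) = 8.573×10^-4 K/W
  R_magnesite brick = L/(kA) = 0.151/(4.39·21.6) = 0.001592 K/W
  R_vermiculite board = L/(kA) = 0.394/(0.0583·21.6) = 0.3129 K/W
  R_concrete = L/(kA) = 0.353/(1.31·21.6) = 0.01248 K/W
ΣR = 8.573×10^-4 + 0.001592 + 0.3129 + 0.01248 = 0.3278 K/W
Q = ΔT/ΣR = (1030 °C − 21.6 °C)/0.3278 = 3080 W

Q = 3.08 kW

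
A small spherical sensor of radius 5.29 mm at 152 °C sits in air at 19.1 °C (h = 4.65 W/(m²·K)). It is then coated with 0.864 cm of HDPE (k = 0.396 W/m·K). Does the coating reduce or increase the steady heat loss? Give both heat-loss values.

increases: 0.217 → 1.19 W

Critical radius for a sphere: r_cr = 2k/h = 0.170 m = 17.0 cm.
Outer radius after coating: r₂ = 0.00529 + 0.00864 = 0.01393 m.
Since r₁ < r_cr and r₂ ≤ r_cr, the coating moves toward the maximum at r_cr — heat loss rises.
Bare: R = 1/(4πr₁²h) = 611.5 K/W; Q = 132.9/611.5 = 0.217 W.
Coated: R = R_cond + R_conv = 111.8 K/W; Q = 132.9/111.8 = 1.19 W.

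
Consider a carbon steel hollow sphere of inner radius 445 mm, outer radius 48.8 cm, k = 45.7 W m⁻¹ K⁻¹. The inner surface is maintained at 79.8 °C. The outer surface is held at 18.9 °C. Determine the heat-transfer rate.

Q = 1.77×10^5 W

Q = 4πk·ΔT/(1/r₁ − 1/r₂) = 4π × 45.7 × 60.9 / (1/0.445 − 1/0.488) = 1.77×10^5 W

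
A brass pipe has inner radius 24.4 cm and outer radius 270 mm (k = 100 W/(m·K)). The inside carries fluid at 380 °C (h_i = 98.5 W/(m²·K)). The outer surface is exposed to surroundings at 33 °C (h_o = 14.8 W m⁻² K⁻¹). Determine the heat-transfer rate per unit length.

Q' = 7.44 kW/m

Treat each layer as a resistance in series:
  R'_conv,in = 1/(2πr h) = 1/(2π·0.244·98.5) = 0.006622 m·K/W
  R'_brass = ln(0.270/0.244)/(2πk) = 0.1013/(2π·100) = 1.612×10^-4 m·K/W
  R'_conv,out = 1/(2πr h) = 1/(2π·0.270·14.8) = 0.03983 m·K/W
ΣR = 0.006622 + 1.612×10^-4 + 0.03983 = 0.04661 m·K/W
Q' = ΔT/ΣR = (380 °C − 33 °C)/0.04661 = 7440 W/m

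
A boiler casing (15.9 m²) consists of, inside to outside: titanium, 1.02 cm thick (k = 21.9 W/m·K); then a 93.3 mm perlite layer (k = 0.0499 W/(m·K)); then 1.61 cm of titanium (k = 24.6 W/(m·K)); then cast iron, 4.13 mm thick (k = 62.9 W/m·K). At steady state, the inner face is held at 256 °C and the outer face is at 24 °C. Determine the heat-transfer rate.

Resistance network (inner→outer):
  R_titanium = L/(kA) = 0.0102/(21.9·15.9) = 2.929×10^-5 K/W
  R_perlite = L/(kA) = 0.0933/(0.0499·15.9) = 0.1176 K/W
  R_titanium = L/(kA) = 0.0161/(24.6·15.9) = 4.116×10^-5 K/W
  R_cast iron = L/(kA) = 0.00413/(62.9·15.9) = 4.130×10^-6 K/W
ΣR = 2.929×10^-5 + 0.1176 + 4.116×10^-5 + 4.130×10^-6 = 0.1177 K/W
Q = ΔT/ΣR = (256 °C − 24 °C)/0.1177 = 1970 W

Q = 1970 W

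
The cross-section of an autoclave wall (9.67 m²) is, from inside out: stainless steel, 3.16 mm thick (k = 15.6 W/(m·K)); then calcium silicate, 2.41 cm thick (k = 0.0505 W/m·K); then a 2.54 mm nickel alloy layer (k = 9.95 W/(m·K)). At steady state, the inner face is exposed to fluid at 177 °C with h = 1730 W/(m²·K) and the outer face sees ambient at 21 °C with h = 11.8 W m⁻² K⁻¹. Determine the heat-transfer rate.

Resistance network (inner→outer):
  R_conv,in = 1/(hA) = 1/(1730·9.67) = 5.978×10^-5 K/W
  R_stainless steel = L/(kA) = 0.00316/(15.6·9.67) = 2.095×10^-5 K/W
  R_calcium silicate = L/(kA) = 0.0241/(0.0505·9.67) = 0.04935 K/W
  R_nickel alloy = L/(kA) = 0.00254/(9.95·9.67) = 2.640×10^-5 K/W
  R_conv,out = 1/(hA) = 1/(11.8·9.67) = 0.008764 K/W
ΣR = 5.978×10^-5 + 2.095×10^-5 + 0.04935 + 2.640×10^-5 + 0.008764 = 0.05822 K/W
Q = ΔT/ΣR = (177 °C − 21 °C)/0.05822 = 2680 W

Q = 2680 W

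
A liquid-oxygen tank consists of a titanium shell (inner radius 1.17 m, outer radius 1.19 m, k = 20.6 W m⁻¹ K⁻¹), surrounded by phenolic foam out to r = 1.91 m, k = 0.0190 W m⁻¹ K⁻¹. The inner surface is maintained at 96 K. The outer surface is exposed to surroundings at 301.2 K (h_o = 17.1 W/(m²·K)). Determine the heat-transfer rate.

Treat each layer as a resistance in series:
  R_titanium = (1/1.17 − 1/1.19)/(4πk) = 0.01436/(4π·20.6) = 5.549×10^-5 K/W
  R_phenolic foam = (1/1.19 − 1/1.91)/(4πk) = 0.3168/(4π·0.0190) = 1.327 K/W
  R_conv,out = 1/(4πr²h) = 1/(4π·1.91²·17.1) = 0.001276 K/W
ΣR = 5.549×10^-5 + 1.327 + 0.001276 = 1.328 K/W
Q = ΔT/ΣR = (96 K − 301.2 K)/1.328 = -155 W
(Negative Q ⇒ heat flows inward; heat gain = 155 W.)

Q = 155 W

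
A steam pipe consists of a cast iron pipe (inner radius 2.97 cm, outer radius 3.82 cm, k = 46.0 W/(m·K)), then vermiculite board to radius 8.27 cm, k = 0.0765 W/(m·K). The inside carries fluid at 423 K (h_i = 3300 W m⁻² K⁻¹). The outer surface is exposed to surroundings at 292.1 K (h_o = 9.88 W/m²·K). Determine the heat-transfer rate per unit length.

Resistance network (inner→outer):
  R'_conv,in = 1/(2πr h) = 1/(2π·0.0297·3300) = 0.001624 m·K/W
  R'_cast iron = ln(0.0382/0.0297)/(2πk) = 0.2517/(2π·46.0) = 8.708×10^-4 m·K/W
  R'_vermiculite board = ln(0.0827/0.0382)/(2πk) = 0.7724/(2π·0.0765) = 1.607 m·K/W
  R'_conv,out = 1/(2πr h) = 1/(2π·0.0827·9.88) = 0.1948 m·K/W
ΣR = 0.001624 + 8.708×10^-4 + 1.607 + 0.1948 = 1.804 m·K/W
Q' = ΔT/ΣR = (423 K − 292.1 K)/1.804 = 72.6 W/m

Q' = 72.6 W/m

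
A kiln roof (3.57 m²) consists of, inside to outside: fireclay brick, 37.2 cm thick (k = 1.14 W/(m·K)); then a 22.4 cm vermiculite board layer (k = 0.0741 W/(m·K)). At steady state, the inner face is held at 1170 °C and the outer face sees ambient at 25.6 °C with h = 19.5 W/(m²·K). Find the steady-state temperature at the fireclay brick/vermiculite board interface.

T = 1060 °C

Resistance network (inner→outer):
  R_fireclay brick = L/(kA) = 0.372/(1.14·3.57) = 0.09140 K/W
  R_vermiculite board = L/(kA) = 0.224/(0.0741·3.57) = 0.8468 K/W
  R_conv,out = 1/(hA) = 1/(19.5·3.57) = 0.01436 K/W
ΣR = 0.09140 + 0.8468 + 0.01436 = 0.9526 K/W
Q = ΔT/ΣR = (1170 °C − 25.6 °C)/0.9526 = 1201 W
From the inner boundary to the fireclay brick/vermiculite board interface, ΣR_partial = 0.09140 K/W.
T_interface = T_in − Q·ΣR_partial = 1170 °C − (1201)(0.09140) = 1060 °C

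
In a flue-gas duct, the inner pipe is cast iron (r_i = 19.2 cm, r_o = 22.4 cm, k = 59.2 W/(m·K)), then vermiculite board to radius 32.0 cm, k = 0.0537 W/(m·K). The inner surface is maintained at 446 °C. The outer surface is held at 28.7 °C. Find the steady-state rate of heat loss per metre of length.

Q' = 395 W/m

Series thermal resistances, inner to outer:
  R'_cast iron = ln(0.224/0.192)/(2πk) = 0.1542/(2π·59.2) = 4.144×10^-4 m·K/W
  R'_vermiculite board = ln(0.320/0.224)/(2πk) = 0.3567/(2π·0.0537) = 1.057 m·K/W
ΣR = 4.144×10^-4 + 1.057 = 1.057 m·K/W
Q' = ΔT/ΣR = (446 °C − 28.7 °C)/1.057 = 395 W/m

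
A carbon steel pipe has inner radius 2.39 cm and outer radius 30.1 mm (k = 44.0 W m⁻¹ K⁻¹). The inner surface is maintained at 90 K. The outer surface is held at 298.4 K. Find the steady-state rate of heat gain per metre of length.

Q' = 2πk·ΔT/ln(r₂/r₁) = 2π × 44.0 × 208.4 / ln(0.0301/0.0239) = 2.50×10^5 W/m

Q' = 250 kW/m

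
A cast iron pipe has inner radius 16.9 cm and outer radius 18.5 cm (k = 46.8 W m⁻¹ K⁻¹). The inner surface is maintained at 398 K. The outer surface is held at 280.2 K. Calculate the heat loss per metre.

Q' = 383 kW/m

Q' = 2πk·ΔT/ln(r₂/r₁) = 2π × 46.8 × 117.8 / ln(0.185/0.169) = 3.83×10^5 W/m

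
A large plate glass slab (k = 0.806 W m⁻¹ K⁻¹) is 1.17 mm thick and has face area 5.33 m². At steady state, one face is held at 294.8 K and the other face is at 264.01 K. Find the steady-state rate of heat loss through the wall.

Q = 113 kW

Q = kA·ΔT/L = 0.806 × 5.33 × |294.8 K − 264.01 K| / 0.00117 = 1.13×10^5 W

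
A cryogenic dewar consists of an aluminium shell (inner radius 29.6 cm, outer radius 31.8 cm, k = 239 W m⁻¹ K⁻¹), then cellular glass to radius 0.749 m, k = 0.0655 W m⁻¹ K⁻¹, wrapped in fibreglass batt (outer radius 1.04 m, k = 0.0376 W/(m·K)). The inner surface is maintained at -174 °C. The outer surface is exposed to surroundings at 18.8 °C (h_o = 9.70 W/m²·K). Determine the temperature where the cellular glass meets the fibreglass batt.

T = -32.6 °C

Series thermal resistances, inner to outer:
  R_aluminium = (1/0.296 − 1/0.318)/(4πk) = 0.2337/(4π·239) = 7.782×10^-5 K/W
  R_cellular glass = (1/0.318 − 1/0.749)/(4πk) = 1.810/(4π·0.0655) = 2.198 K/W
  R_fibreglass batt = (1/0.749 − 1/1.04)/(4πk) = 0.3736/(4π·0.0376) = 0.7906 K/W
  R_conv,out = 1/(4πr²h) = 1/(4π·1.04²·9.70) = 0.007585 K/W
ΣR = 7.782×10^-5 + 2.198 + 0.7906 + 0.007585 = 2.996 K/W
Q = ΔT/ΣR = (-174 °C − 18.8 °C)/2.996 = -64.35 W
From the inner boundary to the cellular glass/fibreglass batt interface, ΣR_partial = 2.198 K/W.
T_interface = T_in − Q·ΣR_partial = -174 °C − (-64.35)(2.198) = -32.6 °C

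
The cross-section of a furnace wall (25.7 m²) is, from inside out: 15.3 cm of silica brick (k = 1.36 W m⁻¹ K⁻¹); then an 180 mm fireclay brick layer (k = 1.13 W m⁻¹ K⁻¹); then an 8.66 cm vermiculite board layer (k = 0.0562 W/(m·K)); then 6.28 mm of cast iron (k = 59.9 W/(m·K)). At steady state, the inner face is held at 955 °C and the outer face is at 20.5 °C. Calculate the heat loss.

Resistance network (inner→outer):
  R_silica brick = L/(kA) = 0.153/(1.36·25.7) = 0.004377 K/W
  R_fireclay brick = L/(kA) = 0.180/(1.13·25.7) = 0.006198 K/W
  R_vermiculite board = L/(kA) = 0.0866/(0.0562·25.7) = 0.05996 K/W
  R_cast iron = L/(kA) = 0.00628/(59.9·25.7) = 4.079×10^-6 K/W
ΣR = 0.004377 + 0.006198 + 0.05996 + 4.079×10^-6 = 0.07054 K/W
Q = ΔT/ΣR = (955 °C − 20.5 °C)/0.07054 = 13200 W

Q = 13200 W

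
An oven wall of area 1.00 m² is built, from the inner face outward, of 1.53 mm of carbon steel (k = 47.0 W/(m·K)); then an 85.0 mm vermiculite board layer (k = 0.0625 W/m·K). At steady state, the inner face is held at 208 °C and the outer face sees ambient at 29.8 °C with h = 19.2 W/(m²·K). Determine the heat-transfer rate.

Resistance network (inner→outer):
  R_carbon steel = L/(kA) = 0.00153/(47.0·1.00) = 3.255×10^-5 K/W
  R_vermiculite board = L/(kA) = 0.0850/(0.0625·1.00) = 1.360 K/W
  R_conv,out = 1/(hA) = 1/(19.2·1.00) = 0.05208 K/W
ΣR = 3.255×10^-5 + 1.360 + 0.05208 = 1.412 K/W
Q = ΔT/ΣR = (208 °C − 29.8 °C)/1.412 = 126 W

Q = 126 W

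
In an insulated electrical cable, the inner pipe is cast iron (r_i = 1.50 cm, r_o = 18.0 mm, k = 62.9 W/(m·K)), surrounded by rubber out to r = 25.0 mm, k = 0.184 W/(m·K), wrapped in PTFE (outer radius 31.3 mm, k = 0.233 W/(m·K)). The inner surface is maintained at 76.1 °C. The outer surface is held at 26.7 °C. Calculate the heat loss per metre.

Series thermal resistances, inner to outer:
  R'_cast iron = ln(0.0180/0.0150)/(2πk) = 0.1823/(2π·62.9) = 4.613×10^-4 m·K/W
  R'_rubber = ln(0.0250/0.0180)/(2πk) = 0.3285/(2π·0.184) = 0.2841 m·K/W
  R'_PTFE = ln(0.0313/0.0250)/(2πk) = 0.2247/(2π·0.233) = 0.1535 m·K/W
ΣR = 4.613×10^-4 + 0.2841 + 0.1535 = 0.4381 m·K/W
Q' = ΔT/ΣR = (76.1 °C − 26.7 °C)/0.4381 = 113 W/m

Q' = 113 W/m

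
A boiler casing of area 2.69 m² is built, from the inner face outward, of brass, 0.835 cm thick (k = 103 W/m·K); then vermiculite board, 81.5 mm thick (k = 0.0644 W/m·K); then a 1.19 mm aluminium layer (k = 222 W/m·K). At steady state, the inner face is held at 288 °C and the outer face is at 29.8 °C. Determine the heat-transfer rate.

Series thermal resistances, inner to outer:
  R_brass = L/(kA) = 0.00835/(103·2.69) = 3.014×10^-5 K/W
  R_vermiculite board = L/(kA) = 0.0815/(0.0644·2.69) = 0.4705 K/W
  R_aluminium = L/(kA) = 0.00119/(222·2.69) = 1.993×10^-6 K/W
ΣR = 3.014×10^-5 + 0.4705 + 1.993×10^-6 = 0.4705 K/W
Q = ΔT/ΣR = (288 °C − 29.8 °C)/0.4705 = 549 W

Q = 549 W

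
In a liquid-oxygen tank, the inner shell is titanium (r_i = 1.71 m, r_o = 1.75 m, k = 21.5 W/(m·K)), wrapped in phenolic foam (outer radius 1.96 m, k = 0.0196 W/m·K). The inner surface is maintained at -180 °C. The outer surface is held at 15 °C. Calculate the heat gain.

Q = 784 W

Resistance network (inner→outer):
  R_titanium = (1/1.71 − 1/1.75)/(4πk) = 0.01337/(4π·21.5) = 4.947×10^-5 K/W
  R_phenolic foam = (1/1.75 − 1/1.96)/(4πk) = 0.06122/(4π·0.0196) = 0.2486 K/W
ΣR = 4.947×10^-5 + 0.2486 = 0.2486 K/W
Q = ΔT/ΣR = (-180 °C − 15 °C)/0.2486 = -784 W
(Negative Q ⇒ heat flows inward; heat gain = 784 W.)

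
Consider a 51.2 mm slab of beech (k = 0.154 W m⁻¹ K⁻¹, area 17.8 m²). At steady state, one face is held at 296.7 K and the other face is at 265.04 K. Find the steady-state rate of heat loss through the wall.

Q = kA·ΔT/L = 0.154 × 17.8 × |296.7 K − 265.04 K| / 0.0512 = 1700 W

Q = 1700 W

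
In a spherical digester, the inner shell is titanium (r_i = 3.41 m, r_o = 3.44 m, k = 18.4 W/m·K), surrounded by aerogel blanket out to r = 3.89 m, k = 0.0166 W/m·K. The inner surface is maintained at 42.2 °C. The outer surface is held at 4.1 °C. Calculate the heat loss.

Q = 236 W

Treat each layer as a resistance in series:
  R_titanium = (1/3.41 − 1/3.44)/(4πk) = 0.002557/(4π·18.4) = 1.106×10^-5 K/W
  R_aerogel blanket = (1/3.44 − 1/3.89)/(4πk) = 0.03363/(4π·0.0166) = 0.1612 K/W
ΣR = 1.106×10^-5 + 0.1612 = 0.1612 K/W
Q = ΔT/ΣR = (42.2 °C − 4.1 °C)/0.1612 = 236 W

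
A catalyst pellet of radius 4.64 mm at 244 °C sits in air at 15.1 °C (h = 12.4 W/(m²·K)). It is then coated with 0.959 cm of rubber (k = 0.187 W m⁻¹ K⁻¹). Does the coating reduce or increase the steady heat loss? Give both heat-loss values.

increases: 0.768 → 2.45 W

Critical radius for a sphere: r_cr = 2k/h = 0.0302 m = 3.02 cm.
Outer radius after coating: r₂ = 0.00464 + 0.00959 = 0.01423 m.
Since r₁ < r_cr and r₂ ≤ r_cr, the coating moves toward the maximum at r_cr — heat loss rises.
Bare: R = 1/(4πr₁²h) = 298.1 K/W; Q = 228.9/298.1 = 0.768 W.
Coated: R = R_cond + R_conv = 93.50 K/W; Q = 228.9/93.50 = 2.45 W.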